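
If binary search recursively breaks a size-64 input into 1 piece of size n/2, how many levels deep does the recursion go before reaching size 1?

For divide and conquer with division factor 2:

Problem sizes at each level:
Level 0: 64
Level 1: 32
Level 2: 16
Level 3: 8
Level 4: 4
Level 5: 2
Level 6: 1

The root is level 0 and the size-1 base case is level 6 (the tree spans levels 0 through 6, i.e. 7 levels counting the root), so the depth is the number of divisions: log_2(64) = 6

The recursion tree depth is log_2(64) = 6. At each level, the problem size is divided by 2, so it takes 6 divisions to reduce to a base case of size 1. The algorithm makes 1 recursive call at each level.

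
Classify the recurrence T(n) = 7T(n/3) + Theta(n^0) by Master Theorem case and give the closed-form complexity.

Master Theorem for T(n) = 7T(n/3) + O(n^0):

a = 7, b = 3, c = 0
log_b(a) = log_3(7) = 1.7712

Case 1: c = 0 < log_3(7) = 1.7712
T(n) = O(n^(log_3 7))

For T(n) = 7T(n/3) + O(n^0): log_3(7) = 1.7712. This is Case 1 of the Master Theorem (c < log_b(a), work dominated by leaves), giving O(n^(log_3 7)).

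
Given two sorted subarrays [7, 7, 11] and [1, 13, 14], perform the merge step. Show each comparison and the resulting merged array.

Merging process:

Compare 7 vs 1: take 1 from right. Merged: [1]
Compare 7 vs 13: take 7 from left. Merged: [1, 7]
Compare 7 vs 13: take 7 from left. Merged: [1, 7, 7]
Compare 11 vs 13: take 11 from left. Merged: [1, 7, 7, 11]
Append remaining from right: [13, 14]. Merged: [1, 7, 7, 11, 13, 14]

Final merged array: [1, 7, 7, 11, 13, 14]
Total comparisons: 4

The merged array is [1, 7, 7, 11, 13, 14], requiring 4 comparisons. The merge step runs in O(n) time where n is the total number of elements.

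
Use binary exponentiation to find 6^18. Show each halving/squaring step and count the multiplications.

Computing 6^18 by squaring (build up from 6^1; each line after the first costs one multiplication):

6^1 = 6
6^2 = (6^1)^2 = 6^2 = 36
6^4 = (6^2)^2 = 36^2 = 1296
6^8 = (6^4)^2 = 1296^2 = 1679616
6^9 = 6 * 6^8 = 6 * 1679616 = 10077696
6^18 = (6^9)^2 = 10077696^2 = 101559956668416

Result: 101559956668416
Multiplications needed: 5 (5 lines after 6^1)

6^18 = 101559956668416. Using exponentiation by squaring, this requires 5 multiplications. The key idea: if the exponent is even, square the half-power; if odd, multiply by the base once.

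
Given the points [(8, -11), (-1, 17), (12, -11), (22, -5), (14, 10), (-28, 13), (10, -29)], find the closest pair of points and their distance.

Computing all pairwise distances among 7 points:

d((8, -11), (-1, 17)) = 29.4109
d((8, -11), (12, -11)) = 4.0 <-- minimum
d((8, -11), (22, -5)) = 15.2315
d((8, -11), (14, 10)) = 21.8403
d((8, -11), (-28, 13)) = 43.2666
d((8, -11), (10, -29)) = 18.1108
d((-1, 17), (12, -11)) = 30.8707
d((-1, 17), (22, -5)) = 31.8277
d((-1, 17), (14, 10)) = 16.5529
d((-1, 17), (-28, 13)) = 27.2947
d((-1, 17), (10, -29)) = 47.2969
d((12, -11), (22, -5)) = 11.6619
d((12, -11), (14, 10)) = 21.095
d((12, -11), (-28, 13)) = 46.6476
d((12, -11), (10, -29)) = 18.1108
d((22, -5), (14, 10)) = 17.0
d((22, -5), (-28, 13)) = 53.1413
d((22, -5), (10, -29)) = 26.8328
d((14, 10), (-28, 13)) = 42.107
d((14, 10), (10, -29)) = 39.2046
d((-28, 13), (10, -29)) = 56.6392

Closest pair: (8, -11) and (12, -11) with distance 4.0

The closest pair is (8, -11) and (12, -11) with Euclidean distance 4.0. For 7 points, brute-force pairwise comparison is shown above. For large n, the divide-and-conquer algorithm (sort by x, recurse on halves, check the dividing strip) achieves O(n log n).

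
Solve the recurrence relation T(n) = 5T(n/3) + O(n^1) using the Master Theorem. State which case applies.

Master Theorem for T(n) = 5T(n/3) + O(n^1):

a = 5, b = 3, c = 1
log_b(a) = log_3(5) = 1.4650

Case 1: c = 1 < log_3(5) = 1.4650
T(n) = O(n^(log_3 5))

For T(n) = 5T(n/3) + O(n^1): log_3(5) = 1.4650. This is Case 1 of the Master Theorem (c < log_b(a), work dominated by leaves), giving O(n^(log_3 5)).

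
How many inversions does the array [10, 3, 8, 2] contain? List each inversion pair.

Finding inversions in [10, 3, 8, 2]:

(0, 1): arr[0]=10 > arr[1]=3
(0, 2): arr[0]=10 > arr[2]=8
(0, 3): arr[0]=10 > arr[3]=2
(1, 3): arr[1]=3 > arr[3]=2
(2, 3): arr[2]=8 > arr[3]=2

Total inversions: 5

The array has 5 inversion(s): (0,1), (0,2), (0,3), (1,3), (2,3). Each pair (i,j) satisfies i < j and arr[i] > arr[j].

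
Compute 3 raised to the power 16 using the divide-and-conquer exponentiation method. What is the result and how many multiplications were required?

Computing 3^16 by squaring (build up from 3^1; each line after the first costs one multiplication):

3^1 = 3
3^2 = (3^1)^2 = 3^2 = 9
3^4 = (3^2)^2 = 9^2 = 81
3^8 = (3^4)^2 = 81^2 = 6561
3^16 = (3^8)^2 = 6561^2 = 43046721

Result: 43046721
Multiplications needed: 4 (4 lines after 3^1)

3^16 = 43046721. Using exponentiation by squaring, this requires 4 multiplications. The key idea: if the exponent is even, square the half-power; if odd, multiply by the base once.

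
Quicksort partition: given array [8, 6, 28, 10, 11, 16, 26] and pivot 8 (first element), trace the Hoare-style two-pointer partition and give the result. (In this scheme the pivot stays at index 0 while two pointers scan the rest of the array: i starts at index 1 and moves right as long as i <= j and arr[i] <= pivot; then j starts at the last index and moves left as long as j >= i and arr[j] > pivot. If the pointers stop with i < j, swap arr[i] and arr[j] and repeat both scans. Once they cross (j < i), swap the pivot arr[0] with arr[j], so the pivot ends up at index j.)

Hoare-style two-pointer partition with pivot = 8:

Initial array: [8, 6, 28, 10, 11, 16, 26]

Pointers start at i = 1, j = 6.
i ends at 2, j ends at 1: the pointers have crossed (j < i), so scanning stops.

Swap pivot arr[0] with arr[1] to place pivot at position 1: [6, 8, 28, 10, 11, 16, 26]
Pivot position: 1

After partitioning with pivot 8, the array becomes [6, 8, 28, 10, 11, 16, 26]. The pivot is placed at index 1. All elements to the left of the pivot are <= 8, and all elements to the right are > 8.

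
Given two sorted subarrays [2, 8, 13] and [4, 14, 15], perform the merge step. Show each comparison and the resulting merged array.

Merging process:

Compare 2 vs 4: take 2 from left. Merged: [2]
Compare 8 vs 4: take 4 from right. Merged: [2, 4]
Compare 8 vs 14: take 8 from left. Merged: [2, 4, 8]
Compare 13 vs 14: take 13 from left. Merged: [2, 4, 8, 13]
Append remaining from right: [14, 15]. Merged: [2, 4, 8, 13, 14, 15]

Final merged array: [2, 4, 8, 13, 14, 15]
Total comparisons: 4

The merged array is [2, 4, 8, 13, 14, 15], requiring 4 comparisons. The merge step runs in O(n) time where n is the total number of elements.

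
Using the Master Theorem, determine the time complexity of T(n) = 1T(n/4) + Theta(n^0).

Master Theorem for T(n) = 1T(n/4) + O(n^0):

a = 1, b = 4, c = 0
log_b(a) = log_4(1) = 0.0000

Case 2: c = 0 = log_4(1) = 0.0000
T(n) = O(n^0 log n) = O(log n)

For T(n) = 1T(n/4) + O(n^0): log_4(1) = 0.0000. This is Case 2 of the Master Theorem (c = log_b(a), equal work at all levels), giving O(log n).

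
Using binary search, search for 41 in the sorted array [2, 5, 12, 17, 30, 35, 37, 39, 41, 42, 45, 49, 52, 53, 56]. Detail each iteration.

Binary search for 41 in [2, 5, 12, 17, 30, 35, 37, 39, 41, 42, 45, 49, 52, 53, 56]:

lo=0, hi=14, mid=7, arr[mid]=39 -> 39 < 41, search right half
lo=8, hi=14, mid=11, arr[mid]=49 -> 49 > 41, search left half
lo=8, hi=10, mid=9, arr[mid]=42 -> 42 > 41, search left half
lo=8, hi=8, mid=8, arr[mid]=41 -> Found target at index 8!

Binary search finds 41 at index 8 after 4 comparisons. The search repeatedly halves the search space by comparing with the middle element.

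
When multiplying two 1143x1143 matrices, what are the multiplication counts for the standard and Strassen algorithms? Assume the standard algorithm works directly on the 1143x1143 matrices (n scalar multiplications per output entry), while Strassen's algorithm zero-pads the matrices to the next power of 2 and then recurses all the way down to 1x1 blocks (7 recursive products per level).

Matrix multiplication for 1143x1143 matrices:

Strassen's algorithm requires power-of-2 dimensions. Pad 1143x1143 to 2048x2048 (next power of 2).

Standard algorithm: 1143^3 = 1493271207 multiplications
Strassen's algorithm: 7^(log2(2048)) = 7^11 = 1977326743 multiplications
Difference: 1493271207 - 1977326743 = -484055536 (Strassen uses MORE here due to padding overhead — for small or just-over-power-of-2 n, padding can outweigh the per-level savings)

Standard: 1493271207 multiplications (1143^3). Strassen: 1977326743 multiplications (7^11, after padding to 2048x2048). Strassen reduces 8 recursive multiplications to 7 at each level.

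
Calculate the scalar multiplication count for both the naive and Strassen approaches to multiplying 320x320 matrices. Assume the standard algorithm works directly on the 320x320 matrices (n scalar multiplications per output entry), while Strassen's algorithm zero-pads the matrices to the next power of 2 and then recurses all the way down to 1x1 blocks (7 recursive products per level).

Matrix multiplication for 320x320 matrices:

Strassen's algorithm requires power-of-2 dimensions. Pad 320x320 to 512x512 (next power of 2).

Standard algorithm: 320^3 = 32768000 multiplications
Strassen's algorithm: 7^(log2(512)) = 7^9 = 40353607 multiplications
Difference: 32768000 - 40353607 = -7585607 (Strassen uses MORE here due to padding overhead — for small or just-over-power-of-2 n, padding can outweigh the per-level savings)

Standard: 32768000 multiplications (320^3). Strassen: 40353607 multiplications (7^9, after padding to 512x512). Strassen reduces 8 recursive multiplications to 7 at each level.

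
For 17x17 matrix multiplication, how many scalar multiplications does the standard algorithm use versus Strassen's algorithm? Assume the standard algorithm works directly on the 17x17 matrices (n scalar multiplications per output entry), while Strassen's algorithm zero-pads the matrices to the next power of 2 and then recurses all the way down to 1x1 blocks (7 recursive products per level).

Matrix multiplication for 17x17 matrices:

Strassen's algorithm requires power-of-2 dimensions. Pad 17x17 to 32x32 (next power of 2).

Standard algorithm: 17^3 = 4913 multiplications
Strassen's algorithm: 7^(log2(32)) = 7^5 = 16807 multiplications
Difference: 4913 - 16807 = -11894 (Strassen uses MORE here due to padding overhead — for small or just-over-power-of-2 n, padding can outweigh the per-level savings)

Standard: 4913 multiplications (17^3). Strassen: 16807 multiplications (7^5, after padding to 32x32). Strassen reduces 8 recursive multiplications to 7 at each level.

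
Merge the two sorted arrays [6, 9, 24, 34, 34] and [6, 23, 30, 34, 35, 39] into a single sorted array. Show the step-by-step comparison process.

Merging process:

Compare 6 vs 6: take 6 from left. Merged: [6]
Compare 9 vs 6: take 6 from right. Merged: [6, 6]
Compare 9 vs 23: take 9 from left. Merged: [6, 6, 9]
Compare 24 vs 23: take 23 from right. Merged: [6, 6, 9, 23]
Compare 24 vs 30: take 24 from left. Merged: [6, 6, 9, 23, 24]
Compare 34 vs 30: take 30 from right. Merged: [6, 6, 9, 23, 24, 30]
Compare 34 vs 34: take 34 from left. Merged: [6, 6, 9, 23, 24, 30, 34]
Compare 34 vs 34: take 34 from left. Merged: [6, 6, 9, 23, 24, 30, 34, 34]
Append remaining from right: [34, 35, 39]. Merged: [6, 6, 9, 23, 24, 30, 34, 34, 34, 35, 39]

Final merged array: [6, 6, 9, 23, 24, 30, 34, 34, 34, 35, 39]
Total comparisons: 8

The merged array is [6, 6, 9, 23, 24, 30, 34, 34, 34, 35, 39], requiring 8 comparisons. The merge step runs in O(n) time where n is the total number of elements.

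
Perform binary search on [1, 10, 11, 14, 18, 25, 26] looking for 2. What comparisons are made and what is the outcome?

Binary search for 2 in [1, 10, 11, 14, 18, 25, 26]:

lo=0, hi=6, mid=3, arr[mid]=14 -> 14 > 2, search left half
lo=0, hi=2, mid=1, arr[mid]=10 -> 10 > 2, search left half
lo=0, hi=0, mid=0, arr[mid]=1 -> 1 < 2, search right half
lo=1 > hi=0, target 2 not found

Binary search determines that 2 is not in the array after 3 comparisons. The search space was exhausted without finding the target.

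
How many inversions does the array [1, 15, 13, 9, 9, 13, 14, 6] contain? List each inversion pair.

Finding inversions in [1, 15, 13, 9, 9, 13, 14, 6]:

(1, 2): arr[1]=15 > arr[2]=13
(1, 3): arr[1]=15 > arr[3]=9
(1, 4): arr[1]=15 > arr[4]=9
(1, 5): arr[1]=15 > arr[5]=13
(1, 6): arr[1]=15 > arr[6]=14
(1, 7): arr[1]=15 > arr[7]=6
(2, 3): arr[2]=13 > arr[3]=9
(2, 4): arr[2]=13 > arr[4]=9
(2, 7): arr[2]=13 > arr[7]=6
(3, 7): arr[3]=9 > arr[7]=6
(4, 7): arr[4]=9 > arr[7]=6
(5, 7): arr[5]=13 > arr[7]=6
(6, 7): arr[6]=14 > arr[7]=6

Total inversions: 13

The array has 13 inversion(s): (1,2), (1,3), (1,4), (1,5), (1,6), (1,7), (2,3), (2,4), (2,7), (3,7), (4,7), (5,7), (6,7). Each pair (i,j) satisfies i < j and arr[i] > arr[j].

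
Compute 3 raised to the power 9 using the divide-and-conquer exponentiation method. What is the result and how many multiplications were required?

Computing 3^9 by squaring (build up from 3^1; each line after the first costs one multiplication):

3^1 = 3
3^2 = (3^1)^2 = 3^2 = 9
3^4 = (3^2)^2 = 9^2 = 81
3^8 = (3^4)^2 = 81^2 = 6561
3^9 = 3 * 3^8 = 3 * 6561 = 19683

Result: 19683
Multiplications needed: 4 (4 lines after 3^1)

3^9 = 19683. Using exponentiation by squaring, this requires 4 multiplications. The key idea: if the exponent is even, square the half-power; if odd, multiply by the base once.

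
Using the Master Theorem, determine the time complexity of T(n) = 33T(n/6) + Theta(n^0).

Master Theorem for T(n) = 33T(n/6) + O(n^0):

a = 33, b = 6, c = 0
log_b(a) = log_6(33) = 1.9514

Case 1: c = 0 < log_6(33) = 1.9514
T(n) = O(n^(log_6 33))

For T(n) = 33T(n/6) + O(n^0): log_6(33) = 1.9514. This is Case 1 of the Master Theorem (c < log_b(a), work dominated by leaves), giving O(n^(log_6 33)).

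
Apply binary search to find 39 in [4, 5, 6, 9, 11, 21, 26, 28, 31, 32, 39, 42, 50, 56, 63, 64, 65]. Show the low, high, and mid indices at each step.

Binary search for 39 in [4, 5, 6, 9, 11, 21, 26, 28, 31, 32, 39, 42, 50, 56, 63, 64, 65]:

lo=0, hi=16, mid=8, arr[mid]=31 -> 31 < 39, search right half
lo=9, hi=16, mid=12, arr[mid]=50 -> 50 > 39, search left half
lo=9, hi=11, mid=10, arr[mid]=39 -> Found target at index 10!

Binary search finds 39 at index 10 after 3 comparisons. The search repeatedly halves the search space by comparing with the middle element.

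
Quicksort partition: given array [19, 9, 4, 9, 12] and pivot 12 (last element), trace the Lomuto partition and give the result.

Lomuto partition with pivot = 12:

Initial array: [19, 9, 4, 9, 12]

arr[0]=19 > 12: no swap
arr[1]=9 <= 12: swap with position 0, array becomes [9, 19, 4, 9, 12]
arr[2]=4 <= 12: swap with position 1, array becomes [9, 4, 19, 9, 12]
arr[3]=9 <= 12: swap with position 2, array becomes [9, 4, 9, 19, 12]

Place pivot at position 3: [9, 4, 9, 12, 19]
Pivot position: 3

After partitioning with pivot 12, the array becomes [9, 4, 9, 12, 19]. The pivot is placed at index 3. All elements to the left of the pivot are <= 12, and all elements to the right are > 12.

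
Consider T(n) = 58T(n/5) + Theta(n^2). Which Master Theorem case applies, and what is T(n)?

Master Theorem for T(n) = 58T(n/5) + O(n^2):

a = 58, b = 5, c = 2
log_b(a) = log_5(58) = 2.5229

Case 1: c = 2 < log_5(58) = 2.5229
T(n) = O(n^(log_5 58))

For T(n) = 58T(n/5) + O(n^2): log_5(58) = 2.5229. This is Case 1 of the Master Theorem (c < log_b(a), work dominated by leaves), giving O(n^(log_5 58)).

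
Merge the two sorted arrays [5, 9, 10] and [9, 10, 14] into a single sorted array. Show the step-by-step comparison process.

Merging process:

Compare 5 vs 9: take 5 from left. Merged: [5]
Compare 9 vs 9: take 9 from left. Merged: [5, 9]
Compare 10 vs 9: take 9 from right. Merged: [5, 9, 9]
Compare 10 vs 10: take 10 from left. Merged: [5, 9, 9, 10]
Append remaining from right: [10, 14]. Merged: [5, 9, 9, 10, 10, 14]

Final merged array: [5, 9, 9, 10, 10, 14]
Total comparisons: 4

The merged array is [5, 9, 9, 10, 10, 14], requiring 4 comparisons. The merge step runs in O(n) time where n is the total number of elements.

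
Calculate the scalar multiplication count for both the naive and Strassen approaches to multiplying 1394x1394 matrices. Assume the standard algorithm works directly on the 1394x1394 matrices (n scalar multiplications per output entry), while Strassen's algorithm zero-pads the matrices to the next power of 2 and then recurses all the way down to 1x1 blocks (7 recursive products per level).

Matrix multiplication for 1394x1394 matrices:

Strassen's algorithm requires power-of-2 dimensions. Pad 1394x1394 to 2048x2048 (next power of 2).

Standard algorithm: 1394^3 = 2708870984 multiplications
Strassen's algorithm: 7^(log2(2048)) = 7^11 = 1977326743 multiplications
Savings: 2708870984 - 1977326743 = 731544241 multiplications

Standard: 2708870984 multiplications (1394^3). Strassen: 1977326743 multiplications (7^11, after padding to 2048x2048). Strassen reduces 8 recursive multiplications to 7 at each level.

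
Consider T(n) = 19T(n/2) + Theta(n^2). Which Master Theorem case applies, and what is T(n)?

Master Theorem for T(n) = 19T(n/2) + O(n^2):

a = 19, b = 2, c = 2
log_b(a) = log_2(19) = 4.2479

Case 1: c = 2 < log_2(19) = 4.2479
T(n) = O(n^(log_2 19))

For T(n) = 19T(n/2) + O(n^2): log_2(19) = 4.2479. This is Case 1 of the Master Theorem (c < log_b(a), work dominated by leaves), giving O(n^(log_2 19)).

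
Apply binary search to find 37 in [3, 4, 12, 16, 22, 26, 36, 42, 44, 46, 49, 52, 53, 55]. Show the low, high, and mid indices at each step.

Binary search for 37 in [3, 4, 12, 16, 22, 26, 36, 42, 44, 46, 49, 52, 53, 55]:

lo=0, hi=13, mid=6, arr[mid]=36 -> 36 < 37, search right half
lo=7, hi=13, mid=10, arr[mid]=49 -> 49 > 37, search left half
lo=7, hi=9, mid=8, arr[mid]=44 -> 44 > 37, search left half
lo=7, hi=7, mid=7, arr[mid]=42 -> 42 > 37, search left half
lo=7 > hi=6, target 37 not found

Binary search determines that 37 is not in the array after 4 comparisons. The search space was exhausted without finding the target.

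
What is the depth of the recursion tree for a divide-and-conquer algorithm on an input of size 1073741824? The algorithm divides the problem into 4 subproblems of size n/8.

For divide and conquer with division factor 8:

Problem sizes at each level:
Level 0: 1073741824
Level 1: 134217728
Level 2: 16777216
Level 3: 2097152
Level 4: 262144
Level 5: 32768
Level 6: 4096
Level 7: 512
Level 8: 64
Level 9: 8
Level 10: 1

The root is level 0 and the size-1 base case is level 10 (the tree spans levels 0 through 10, i.e. 11 levels counting the root), so the depth is the number of divisions: log_8(1073741824) = 10

The recursion tree depth is log_8(1073741824) = 10. At each level, the problem size is divided by 8, so it takes 10 divisions to reduce to a base case of size 1. The algorithm makes 4 recursive calls at each level.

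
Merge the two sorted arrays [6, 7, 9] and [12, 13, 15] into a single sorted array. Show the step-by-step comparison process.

Merging process:

Compare 6 vs 12: take 6 from left. Merged: [6]
Compare 7 vs 12: take 7 from left. Merged: [6, 7]
Compare 9 vs 12: take 9 from left. Merged: [6, 7, 9]
Append remaining from right: [12, 13, 15]. Merged: [6, 7, 9, 12, 13, 15]

Final merged array: [6, 7, 9, 12, 13, 15]
Total comparisons: 3

The merged array is [6, 7, 9, 12, 13, 15], requiring 3 comparisons. The merge step runs in O(n) time where n is the total number of elements.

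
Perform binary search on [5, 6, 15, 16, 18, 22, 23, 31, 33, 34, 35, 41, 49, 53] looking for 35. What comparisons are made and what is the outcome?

Binary search for 35 in [5, 6, 15, 16, 18, 22, 23, 31, 33, 34, 35, 41, 49, 53]:

lo=0, hi=13, mid=6, arr[mid]=23 -> 23 < 35, search right half
lo=7, hi=13, mid=10, arr[mid]=35 -> Found target at index 10!

Binary search finds 35 at index 10 after 2 comparisons. The search repeatedly halves the search space by comparing with the middle element.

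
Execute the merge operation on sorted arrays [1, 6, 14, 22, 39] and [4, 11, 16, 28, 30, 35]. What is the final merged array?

Merging process:

Compare 1 vs 4: take 1 from left. Merged: [1]
Compare 6 vs 4: take 4 from right. Merged: [1, 4]
Compare 6 vs 11: take 6 from left. Merged: [1, 4, 6]
Compare 14 vs 11: take 11 from right. Merged: [1, 4, 6, 11]
Compare 14 vs 16: take 14 from left. Merged: [1, 4, 6, 11, 14]
Compare 22 vs 16: take 16 from right. Merged: [1, 4, 6, 11, 14, 16]
Compare 22 vs 28: take 22 from left. Merged: [1, 4, 6, 11, 14, 16, 22]
Compare 39 vs 28: take 28 from right. Merged: [1, 4, 6, 11, 14, 16, 22, 28]
Compare 39 vs 30: take 30 from right. Merged: [1, 4, 6, 11, 14, 16, 22, 28, 30]
Compare 39 vs 35: take 35 from right. Merged: [1, 4, 6, 11, 14, 16, 22, 28, 30, 35]
Append remaining from left: [39]. Merged: [1, 4, 6, 11, 14, 16, 22, 28, 30, 35, 39]

Final merged array: [1, 4, 6, 11, 14, 16, 22, 28, 30, 35, 39]
Total comparisons: 10

The merged array is [1, 4, 6, 11, 14, 16, 22, 28, 30, 35, 39], requiring 10 comparisons. The merge step runs in O(n) time where n is the total number of elements.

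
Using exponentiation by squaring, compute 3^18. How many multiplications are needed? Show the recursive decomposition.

Computing 3^18 by squaring (build up from 3^1; each line after the first costs one multiplication):

3^1 = 3
3^2 = (3^1)^2 = 3^2 = 9
3^4 = (3^2)^2 = 9^2 = 81
3^8 = (3^4)^2 = 81^2 = 6561
3^9 = 3 * 3^8 = 3 * 6561 = 19683
3^18 = (3^9)^2 = 19683^2 = 387420489

Result: 387420489
Multiplications needed: 5 (5 lines after 3^1)

3^18 = 387420489. Using exponentiation by squaring, this requires 5 multiplications. The key idea: if the exponent is even, square the half-power; if odd, multiply by the base once.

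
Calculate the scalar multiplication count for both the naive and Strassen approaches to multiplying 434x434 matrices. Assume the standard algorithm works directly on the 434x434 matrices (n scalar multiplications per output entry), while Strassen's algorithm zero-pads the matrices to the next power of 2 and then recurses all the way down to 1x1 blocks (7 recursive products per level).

Matrix multiplication for 434x434 matrices:

Strassen's algorithm requires power-of-2 dimensions. Pad 434x434 to 512x512 (next power of 2).

Standard algorithm: 434^3 = 81746504 multiplications
Strassen's algorithm: 7^(log2(512)) = 7^9 = 40353607 multiplications
Savings: 81746504 - 40353607 = 41392897 multiplications

Standard: 81746504 multiplications (434^3). Strassen: 40353607 multiplications (7^9, after padding to 512x512). Strassen reduces 8 recursive multiplications to 7 at each level.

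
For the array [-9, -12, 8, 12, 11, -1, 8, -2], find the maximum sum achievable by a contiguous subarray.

Using Kadane's algorithm on [-9, -12, 8, 12, 11, -1, 8, -2]:

Scanning through the array:
Position 1 (value -12): max_ending_here = -12, max_so_far = -9
Position 2 (value 8): max_ending_here = 8, max_so_far = 8
Position 3 (value 12): max_ending_here = 20, max_so_far = 20
Position 4 (value 11): max_ending_here = 31, max_so_far = 31
Position 5 (value -1): max_ending_here = 30, max_so_far = 31
Position 6 (value 8): max_ending_here = 38, max_so_far = 38
Position 7 (value -2): max_ending_here = 36, max_so_far = 38

Maximum subarray: [8, 12, 11, -1, 8]
Maximum sum: 38

The maximum subarray is [8, 12, 11, -1, 8] with sum 38. This subarray runs from index 2 to index 6.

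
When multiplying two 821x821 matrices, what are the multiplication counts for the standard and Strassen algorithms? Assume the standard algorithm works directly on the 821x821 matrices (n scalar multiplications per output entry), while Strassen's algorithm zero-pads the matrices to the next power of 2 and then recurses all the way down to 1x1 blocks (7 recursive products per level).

Matrix multiplication for 821x821 matrices:

Strassen's algorithm requires power-of-2 dimensions. Pad 821x821 to 1024x1024 (next power of 2).

Standard algorithm: 821^3 = 553387661 multiplications
Strassen's algorithm: 7^(log2(1024)) = 7^10 = 282475249 multiplications
Savings: 553387661 - 282475249 = 270912412 multiplications

Standard: 553387661 multiplications (821^3). Strassen: 282475249 multiplications (7^10, after padding to 1024x1024). Strassen reduces 8 recursive multiplications to 7 at each level.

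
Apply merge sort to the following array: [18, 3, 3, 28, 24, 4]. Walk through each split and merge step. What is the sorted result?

Merge sort trace:

Split: [18, 3, 3, 28, 24, 4] -> [18, 3, 3] and [28, 24, 4]
  Split: [18, 3, 3] -> [18] and [3, 3]
    Split: [3, 3] -> [3] and [3]
    Merge: [3] + [3] -> [3, 3]
  Merge: [18] + [3, 3] -> [3, 3, 18]
  Split: [28, 24, 4] -> [28] and [24, 4]
    Split: [24, 4] -> [24] and [4]
    Merge: [24] + [4] -> [4, 24]
  Merge: [28] + [4, 24] -> [4, 24, 28]
Merge: [3, 3, 18] + [4, 24, 28] -> [3, 3, 4, 18, 24, 28]

Final sorted array: [3, 3, 4, 18, 24, 28]

The merge sort proceeds by recursively splitting the array and merging sorted halves.
After all merges, the sorted array is [3, 3, 4, 18, 24, 28].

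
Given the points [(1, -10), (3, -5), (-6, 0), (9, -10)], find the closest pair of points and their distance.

Computing all pairwise distances among 4 points:

d((1, -10), (3, -5)) = 5.3852 <-- minimum
d((1, -10), (-6, 0)) = 12.2066
d((1, -10), (9, -10)) = 8.0
d((3, -5), (-6, 0)) = 10.2956
d((3, -5), (9, -10)) = 7.8102
d((-6, 0), (9, -10)) = 18.0278

Closest pair: (1, -10) and (3, -5) with distance 5.3852

The closest pair is (1, -10) and (3, -5) with Euclidean distance 5.3852. For 4 points, brute-force pairwise comparison is shown above. For large n, the divide-and-conquer algorithm (sort by x, recurse on halves, check the dividing strip) achieves O(n log n).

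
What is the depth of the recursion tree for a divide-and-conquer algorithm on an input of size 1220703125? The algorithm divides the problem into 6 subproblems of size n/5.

For divide and conquer with division factor 5:

Problem sizes at each level:
Level 0: 1220703125
Level 1: 244140625
Level 2: 48828125
Level 3: 9765625
Level 4: 1953125
Level 5: 390625
Level 6: 78125
Level 7: 15625
Level 8: 3125
Level 9: 625
Level 10: 125
Level 11: 25
Level 12: 5
Level 13: 1

The root is level 0 and the size-1 base case is level 13 (the tree spans levels 0 through 13, i.e. 14 levels counting the root), so the depth is the number of divisions: log_5(1220703125) = 13

The recursion tree depth is log_5(1220703125) = 13. At each level, the problem size is divided by 5, so it takes 13 divisions to reduce to a base case of size 1. The algorithm makes 6 recursive calls at each level.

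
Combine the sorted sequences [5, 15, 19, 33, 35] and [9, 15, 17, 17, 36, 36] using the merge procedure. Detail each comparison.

Merging process:

Compare 5 vs 9: take 5 from left. Merged: [5]
Compare 15 vs 9: take 9 from right. Merged: [5, 9]
Compare 15 vs 15: take 15 from left. Merged: [5, 9, 15]
Compare 19 vs 15: take 15 from right. Merged: [5, 9, 15, 15]
Compare 19 vs 17: take 17 from right. Merged: [5, 9, 15, 15, 17]
Compare 19 vs 17: take 17 from right. Merged: [5, 9, 15, 15, 17, 17]
Compare 19 vs 36: take 19 from left. Merged: [5, 9, 15, 15, 17, 17, 19]
Compare 33 vs 36: take 33 from left. Merged: [5, 9, 15, 15, 17, 17, 19, 33]
Compare 35 vs 36: take 35 from left. Merged: [5, 9, 15, 15, 17, 17, 19, 33, 35]
Append remaining from right: [36, 36]. Merged: [5, 9, 15, 15, 17, 17, 19, 33, 35, 36, 36]

Final merged array: [5, 9, 15, 15, 17, 17, 19, 33, 35, 36, 36]
Total comparisons: 9

The merged array is [5, 9, 15, 15, 17, 17, 19, 33, 35, 36, 36], requiring 9 comparisons. The merge step runs in O(n) time where n is the total number of elements.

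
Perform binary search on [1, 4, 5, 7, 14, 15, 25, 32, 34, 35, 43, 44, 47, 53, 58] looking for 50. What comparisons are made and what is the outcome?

Binary search for 50 in [1, 4, 5, 7, 14, 15, 25, 32, 34, 35, 43, 44, 47, 53, 58]:

lo=0, hi=14, mid=7, arr[mid]=32 -> 32 < 50, search right half
lo=8, hi=14, mid=11, arr[mid]=44 -> 44 < 50, search right half
lo=12, hi=14, mid=13, arr[mid]=53 -> 53 > 50, search left half
lo=12, hi=12, mid=12, arr[mid]=47 -> 47 < 50, search right half
lo=13 > hi=12, target 50 not found

Binary search determines that 50 is not in the array after 4 comparisons. The search space was exhausted without finding the target.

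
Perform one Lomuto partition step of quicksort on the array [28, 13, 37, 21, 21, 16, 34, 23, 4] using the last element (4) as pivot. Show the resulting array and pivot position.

Lomuto partition with pivot = 4:

Initial array: [28, 13, 37, 21, 21, 16, 34, 23, 4]

arr[0]=28 > 4: no swap
arr[1]=13 > 4: no swap
arr[2]=37 > 4: no swap
arr[3]=21 > 4: no swap
arr[4]=21 > 4: no swap
arr[5]=16 > 4: no swap
arr[6]=34 > 4: no swap
arr[7]=23 > 4: no swap

Place pivot at position 0: [4, 13, 37, 21, 21, 16, 34, 23, 28]
Pivot position: 0

After partitioning with pivot 4, the array becomes [4, 13, 37, 21, 21, 16, 34, 23, 28]. The pivot is placed at index 0. All elements to the left of the pivot are <= 4, and all elements to the right are > 4.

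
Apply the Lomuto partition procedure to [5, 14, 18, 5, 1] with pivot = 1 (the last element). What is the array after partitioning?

Lomuto partition with pivot = 1:

Initial array: [5, 14, 18, 5, 1]

arr[0]=5 > 1: no swap
arr[1]=14 > 1: no swap
arr[2]=18 > 1: no swap
arr[3]=5 > 1: no swap

Place pivot at position 0: [1, 14, 18, 5, 5]
Pivot position: 0

After partitioning with pivot 1, the array becomes [1, 14, 18, 5, 5]. The pivot is placed at index 0. All elements to the left of the pivot are <= 1, and all elements to the right are > 1.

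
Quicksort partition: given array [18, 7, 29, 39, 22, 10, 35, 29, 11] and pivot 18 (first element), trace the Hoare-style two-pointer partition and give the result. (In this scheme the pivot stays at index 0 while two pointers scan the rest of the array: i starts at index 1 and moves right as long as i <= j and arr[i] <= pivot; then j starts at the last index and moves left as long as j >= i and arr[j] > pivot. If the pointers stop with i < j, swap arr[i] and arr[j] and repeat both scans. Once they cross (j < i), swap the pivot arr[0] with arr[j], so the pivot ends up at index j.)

Hoare-style two-pointer partition with pivot = 18:

Initial array: [18, 7, 29, 39, 22, 10, 35, 29, 11]

Pointers start at i = 1, j = 8.
i stops at index 2 (arr[2]=29 > 18), j stops at index 8 (arr[8]=11 <= 18): swap arr[2] and arr[8], array becomes [18, 7, 11, 39, 22, 10, 35, 29, 29]
i stops at index 3 (arr[3]=39 > 18), j stops at index 5 (arr[5]=10 <= 18): swap arr[3] and arr[5], array becomes [18, 7, 11, 10, 22, 39, 35, 29, 29]
i ends at 4, j ends at 3: the pointers have crossed (j < i), so scanning stops.

Swap pivot arr[0] with arr[3] to place pivot at position 3: [10, 7, 11, 18, 22, 39, 35, 29, 29]
Pivot position: 3

After partitioning with pivot 18, the array becomes [10, 7, 11, 18, 22, 39, 35, 29, 29]. The pivot is placed at index 3. All elements to the left of the pivot are <= 18, and all elements to the right are > 18.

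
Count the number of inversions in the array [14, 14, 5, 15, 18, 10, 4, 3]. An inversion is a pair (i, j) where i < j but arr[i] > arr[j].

Finding inversions in [14, 14, 5, 15, 18, 10, 4, 3]:

(0, 2): arr[0]=14 > arr[2]=5
(0, 5): arr[0]=14 > arr[5]=10
(0, 6): arr[0]=14 > arr[6]=4
(0, 7): arr[0]=14 > arr[7]=3
(1, 2): arr[1]=14 > arr[2]=5
(1, 5): arr[1]=14 > arr[5]=10
(1, 6): arr[1]=14 > arr[6]=4
(1, 7): arr[1]=14 > arr[7]=3
(2, 6): arr[2]=5 > arr[6]=4
(2, 7): arr[2]=5 > arr[7]=3
(3, 5): arr[3]=15 > arr[5]=10
(3, 6): arr[3]=15 > arr[6]=4
(3, 7): arr[3]=15 > arr[7]=3
(4, 5): arr[4]=18 > arr[5]=10
(4, 6): arr[4]=18 > arr[6]=4
(4, 7): arr[4]=18 > arr[7]=3
(5, 6): arr[5]=10 > arr[6]=4
(5, 7): arr[5]=10 > arr[7]=3
(6, 7): arr[6]=4 > arr[7]=3

Total inversions: 19

The array has 19 inversion(s): (0,2), (0,5), (0,6), (0,7), (1,2), (1,5), (1,6), (1,7), (2,6), (2,7), (3,5), (3,6), (3,7), (4,5), (4,6), (4,7), (5,6), (5,7), (6,7). Each pair (i,j) satisfies i < j and arr[i] > arr[j].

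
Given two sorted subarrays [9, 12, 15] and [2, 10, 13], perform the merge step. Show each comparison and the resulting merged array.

Merging process:

Compare 9 vs 2: take 2 from right. Merged: [2]
Compare 9 vs 10: take 9 from left. Merged: [2, 9]
Compare 12 vs 10: take 10 from right. Merged: [2, 9, 10]
Compare 12 vs 13: take 12 from left. Merged: [2, 9, 10, 12]
Compare 15 vs 13: take 13 from right. Merged: [2, 9, 10, 12, 13]
Append remaining from left: [15]. Merged: [2, 9, 10, 12, 13, 15]

Final merged array: [2, 9, 10, 12, 13, 15]
Total comparisons: 5

The merged array is [2, 9, 10, 12, 13, 15], requiring 5 comparisons. The merge step runs in O(n) time where n is the total number of elements.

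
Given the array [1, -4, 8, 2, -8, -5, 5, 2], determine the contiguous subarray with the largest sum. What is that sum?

Using Kadane's algorithm on [1, -4, 8, 2, -8, -5, 5, 2]:

Scanning through the array:
Position 1 (value -4): max_ending_here = -3, max_so_far = 1
Position 2 (value 8): max_ending_here = 8, max_so_far = 8
Position 3 (value 2): max_ending_here = 10, max_so_far = 10
Position 4 (value -8): max_ending_here = 2, max_so_far = 10
Position 5 (value -5): max_ending_here = -3, max_so_far = 10
Position 6 (value 5): max_ending_here = 5, max_so_far = 10
Position 7 (value 2): max_ending_here = 7, max_so_far = 10

Maximum subarray: [8, 2]
Maximum sum: 10

The maximum subarray is [8, 2] with sum 10. This subarray runs from index 2 to index 3.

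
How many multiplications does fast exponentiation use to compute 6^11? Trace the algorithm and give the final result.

Computing 6^11 by squaring (build up from 6^1; each line after the first costs one multiplication):

6^1 = 6
6^2 = (6^1)^2 = 6^2 = 36
6^4 = (6^2)^2 = 36^2 = 1296
6^5 = 6 * 6^4 = 6 * 1296 = 7776
6^10 = (6^5)^2 = 7776^2 = 60466176
6^11 = 6 * 6^10 = 6 * 60466176 = 362797056

Result: 362797056
Multiplications needed: 5 (5 lines after 6^1)

6^11 = 362797056. Using exponentiation by squaring, this requires 5 multiplications. The key idea: if the exponent is even, square the half-power; if odd, multiply by the base once.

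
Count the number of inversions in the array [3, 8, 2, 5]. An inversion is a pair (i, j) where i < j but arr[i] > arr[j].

Finding inversions in [3, 8, 2, 5]:

(0, 2): arr[0]=3 > arr[2]=2
(1, 2): arr[1]=8 > arr[2]=2
(1, 3): arr[1]=8 > arr[3]=5

Total inversions: 3

The array has 3 inversion(s): (0,2), (1,2), (1,3). Each pair (i,j) satisfies i < j and arr[i] > arr[j].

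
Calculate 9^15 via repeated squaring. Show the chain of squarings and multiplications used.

Computing 9^15 by squaring (build up from 9^1; each line after the first costs one multiplication):

9^1 = 9
9^2 = (9^1)^2 = 9^2 = 81
9^3 = 9 * 9^2 = 9 * 81 = 729
9^6 = (9^3)^2 = 729^2 = 531441
9^7 = 9 * 9^6 = 9 * 531441 = 4782969
9^14 = (9^7)^2 = 4782969^2 = 22876792454961
9^15 = 9 * 9^14 = 9 * 22876792454961 = 205891132094649

Result: 205891132094649
Multiplications needed: 6 (6 lines after 9^1)

9^15 = 205891132094649. Using exponentiation by squaring, this requires 6 multiplications. The key idea: if the exponent is even, square the half-power; if odd, multiply by the base once.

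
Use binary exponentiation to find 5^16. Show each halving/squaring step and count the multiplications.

Computing 5^16 by squaring (build up from 5^1; each line after the first costs one multiplication):

5^1 = 5
5^2 = (5^1)^2 = 5^2 = 25
5^4 = (5^2)^2 = 25^2 = 625
5^8 = (5^4)^2 = 625^2 = 390625
5^16 = (5^8)^2 = 390625^2 = 152587890625

Result: 152587890625
Multiplications needed: 4 (4 lines after 5^1)

5^16 = 152587890625. Using exponentiation by squaring, this requires 4 multiplications. The key idea: if the exponent is even, square the half-power; if odd, multiply by the base once.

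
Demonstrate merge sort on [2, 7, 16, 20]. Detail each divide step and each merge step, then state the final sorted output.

Merge sort trace:

Split: [2, 7, 16, 20] -> [2, 7] and [16, 20]
  Split: [2, 7] -> [2] and [7]
  Merge: [2] + [7] -> [2, 7]
  Split: [16, 20] -> [16] and [20]
  Merge: [16] + [20] -> [16, 20]
Merge: [2, 7] + [16, 20] -> [2, 7, 16, 20]

Final sorted array: [2, 7, 16, 20]

The merge sort proceeds by recursively splitting the array and merging sorted halves.
After all merges, the sorted array is [2, 7, 16, 20].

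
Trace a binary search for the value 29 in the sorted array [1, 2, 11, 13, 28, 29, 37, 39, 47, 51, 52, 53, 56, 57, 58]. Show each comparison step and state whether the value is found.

Binary search for 29 in [1, 2, 11, 13, 28, 29, 37, 39, 47, 51, 52, 53, 56, 57, 58]:

lo=0, hi=14, mid=7, arr[mid]=39 -> 39 > 29, search left half
lo=0, hi=6, mid=3, arr[mid]=13 -> 13 < 29, search right half
lo=4, hi=6, mid=5, arr[mid]=29 -> Found target at index 5!

Binary search finds 29 at index 5 after 3 comparisons. The search repeatedly halves the search space by comparing with the middle element.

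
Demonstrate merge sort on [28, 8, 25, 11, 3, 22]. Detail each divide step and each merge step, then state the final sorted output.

Merge sort trace:

Split: [28, 8, 25, 11, 3, 22] -> [28, 8, 25] and [11, 3, 22]
  Split: [28, 8, 25] -> [28] and [8, 25]
    Split: [8, 25] -> [8] and [25]
    Merge: [8] + [25] -> [8, 25]
  Merge: [28] + [8, 25] -> [8, 25, 28]
  Split: [11, 3, 22] -> [11] and [3, 22]
    Split: [3, 22] -> [3] and [22]
    Merge: [3] + [22] -> [3, 22]
  Merge: [11] + [3, 22] -> [3, 11, 22]
Merge: [8, 25, 28] + [3, 11, 22] -> [3, 8, 11, 22, 25, 28]

Final sorted array: [3, 8, 11, 22, 25, 28]

The merge sort proceeds by recursively splitting the array and merging sorted halves.
After all merges, the sorted array is [3, 8, 11, 22, 25, 28].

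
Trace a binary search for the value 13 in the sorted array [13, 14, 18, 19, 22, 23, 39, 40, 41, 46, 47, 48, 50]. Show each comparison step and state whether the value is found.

Binary search for 13 in [13, 14, 18, 19, 22, 23, 39, 40, 41, 46, 47, 48, 50]:

lo=0, hi=12, mid=6, arr[mid]=39 -> 39 > 13, search left half
lo=0, hi=5, mid=2, arr[mid]=18 -> 18 > 13, search left half
lo=0, hi=1, mid=0, arr[mid]=13 -> Found target at index 0!

Binary search finds 13 at index 0 after 3 comparisons. The search repeatedly halves the search space by comparing with the middle element.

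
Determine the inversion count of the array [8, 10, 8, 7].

Finding inversions in [8, 10, 8, 7]:

(0, 3): arr[0]=8 > arr[3]=7
(1, 2): arr[1]=10 > arr[2]=8
(1, 3): arr[1]=10 > arr[3]=7
(2, 3): arr[2]=8 > arr[3]=7

Total inversions: 4

The array has 4 inversion(s): (0,3), (1,2), (1,3), (2,3). Each pair (i,j) satisfies i < j and arr[i] > arr[j].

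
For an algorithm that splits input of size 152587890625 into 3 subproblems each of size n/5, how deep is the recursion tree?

For divide and conquer with division factor 5:

Problem sizes at each level:
Level 0: 152587890625
Level 1: 30517578125
Level 2: 6103515625
Level 3: 1220703125
Level 4: 244140625
Level 5: 48828125
Level 6: 9765625
Level 7: 1953125
Level 8: 390625
Level 9: 78125
Level 10: 15625
Level 11: 3125
Level 12: 625
Level 13: 125
Level 14: 25
Level 15: 5
Level 16: 1

The root is level 0 and the size-1 base case is level 16 (the tree spans levels 0 through 16, i.e. 17 levels counting the root), so the depth is the number of divisions: log_5(152587890625) = 16

The recursion tree depth is log_5(152587890625) = 16. At each level, the problem size is divided by 5, so it takes 16 divisions to reduce to a base case of size 1. The algorithm makes 3 recursive calls at each level.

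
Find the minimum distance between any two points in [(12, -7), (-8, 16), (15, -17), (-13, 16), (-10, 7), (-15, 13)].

Computing all pairwise distances among 6 points:

d((12, -7), (-8, 16)) = 30.4795
d((12, -7), (15, -17)) = 10.4403
d((12, -7), (-13, 16)) = 33.9706
d((12, -7), (-10, 7)) = 26.0768
d((12, -7), (-15, 13)) = 33.6006
d((-8, 16), (15, -17)) = 40.2244
d((-8, 16), (-13, 16)) = 5.0
d((-8, 16), (-10, 7)) = 9.2195
d((-8, 16), (-15, 13)) = 7.6158
d((15, -17), (-13, 16)) = 43.2782
d((15, -17), (-10, 7)) = 34.6554
d((15, -17), (-15, 13)) = 42.4264
d((-13, 16), (-10, 7)) = 9.4868
d((-13, 16), (-15, 13)) = 3.6056 <-- minimum
d((-10, 7), (-15, 13)) = 7.8102

Closest pair: (-13, 16) and (-15, 13) with distance 3.6056

The closest pair is (-13, 16) and (-15, 13) with Euclidean distance 3.6056. For 6 points, brute-force pairwise comparison is shown above. For large n, the divide-and-conquer algorithm (sort by x, recurse on halves, check the dividing strip) achieves O(n log n).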